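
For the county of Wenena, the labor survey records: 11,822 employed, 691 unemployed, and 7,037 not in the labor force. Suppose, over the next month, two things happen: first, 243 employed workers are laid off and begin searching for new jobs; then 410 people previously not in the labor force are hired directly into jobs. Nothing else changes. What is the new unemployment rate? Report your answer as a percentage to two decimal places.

Initially, labor force = 11,822 + 691 = 12,513, so u = 691/12,513 = 5.52%.
After the first change, employed falls and unemployed rises by 243; labor force unchanged → E = 11,579, U = 934, labor force = 12,513.
After the second change, employed and labor force both rise by 410; unemployed unchanged → E = 11,989, U = 934, labor force = 12,923.
New unemployment rate = 934 / 12,923 = 7.23%.

New unemployment rate ≈ 7.23%.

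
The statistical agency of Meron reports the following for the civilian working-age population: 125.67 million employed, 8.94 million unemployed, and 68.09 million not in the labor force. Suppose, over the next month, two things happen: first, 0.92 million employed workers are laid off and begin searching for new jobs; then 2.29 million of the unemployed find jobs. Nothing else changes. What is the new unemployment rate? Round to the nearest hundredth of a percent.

Initially, labor force = 125.67 + 8.94 = 134.61 million, so u = 8.94/134.61 = 6.64%.
After the first change, employed falls and unemployed rises by 0.92; labor force unchanged → E = 124.75, U = 9.86, labor force = 134.61 million.
After the second change, unemployed falls and employed rises by 2.29; labor force unchanged → E = 127.04, U = 7.57, labor force = 134.61 million.
New unemployment rate = 7.57 / 134.61 = 5.62%.

New unemployment rate ≈ 5.62%.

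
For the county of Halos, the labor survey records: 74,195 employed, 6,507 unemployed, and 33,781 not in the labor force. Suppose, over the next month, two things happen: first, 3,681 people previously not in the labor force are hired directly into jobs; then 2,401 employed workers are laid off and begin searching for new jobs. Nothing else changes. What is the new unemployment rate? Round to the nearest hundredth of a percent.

New unemployment rate ≈ 10.56%.

Initially, labor force = 74,195 + 6,507 = 80,702, so u = 6,507/80,702 = 8.06%.
After the first change, employed and labor force both rise by 3,681; unemployed unchanged → E = 77,876, U = 6,507, labor force = 84,383.
After the second change, employed falls and unemployed rises by 2,401; labor force unchanged → E = 75,475, U = 8,908, labor force = 84,383.
New unemployment rate = 8,908 / 84,383 = 10.56%.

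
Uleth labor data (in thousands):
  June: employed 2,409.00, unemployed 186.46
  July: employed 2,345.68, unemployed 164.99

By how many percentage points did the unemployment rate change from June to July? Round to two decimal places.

June: labor force = 2,409.00 + 186.46 = 2,595.46; u = 186.46/2,595.46 = 7.18%.
July: labor force = 2,345.68 + 164.99 = 2,510.67; u = 164.99/2,510.67 = 6.57%.
Change = 6.57% − 7.18% = −0.61 pp.

The unemployment rate changed by −0.61 percentage points.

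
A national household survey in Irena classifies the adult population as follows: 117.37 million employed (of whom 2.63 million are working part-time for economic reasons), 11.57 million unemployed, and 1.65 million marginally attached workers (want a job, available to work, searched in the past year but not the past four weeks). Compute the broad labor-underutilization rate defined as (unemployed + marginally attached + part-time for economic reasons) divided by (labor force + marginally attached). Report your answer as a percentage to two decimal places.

Broad underutilization rate ≈ 12.14%.

Labor force = 117.37 + 11.57 = 128.94 million.
Numerator = 11.57 + 1.65 + 2.63 = 15.85 million.
Denominator = 128.94 + 1.65 = 130.59 million.
Broad rate = 15.85 / 130.59 = 12.14%.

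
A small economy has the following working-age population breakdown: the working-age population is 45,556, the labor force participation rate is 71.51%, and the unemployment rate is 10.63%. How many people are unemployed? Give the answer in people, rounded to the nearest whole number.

About 3,463 are unemployed.

Labor force = 0.7151 × 45,556 = 32,577.
Unemployed = 0.1063 × 32,577 ≈ 3,463.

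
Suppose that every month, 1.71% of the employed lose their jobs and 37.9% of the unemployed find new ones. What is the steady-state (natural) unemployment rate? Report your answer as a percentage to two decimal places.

Steady-state unemployment rate ≈ 4.32%.

At steady state the flows balance: s·E = f·U, so U/(E+U) = s/(s+f).
u* = 1.71 / (1.71 + 37.9) = 1.71 / 39.61 = 4.32%.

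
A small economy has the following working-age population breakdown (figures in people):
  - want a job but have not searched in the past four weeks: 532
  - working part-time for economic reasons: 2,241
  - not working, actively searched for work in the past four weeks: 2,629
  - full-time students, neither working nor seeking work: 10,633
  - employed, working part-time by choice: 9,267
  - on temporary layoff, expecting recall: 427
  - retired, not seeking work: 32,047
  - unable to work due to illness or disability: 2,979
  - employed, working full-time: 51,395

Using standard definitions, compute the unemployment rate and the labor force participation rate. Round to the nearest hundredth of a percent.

Unemployment rate ≈ 4.63%; labor force participation rate ≈ 58.81%.

Employed = 2,241 + 9,267 + 51,395 = 62,903 (anyone who worked, including part-time for economic reasons, counts as employed).
Unemployed = 2,629 + 427 = 3,056 (jobless and actively searching, or on temporary layoff).
Labor force = 62,903 + 3,056 = 65,959.
Not in labor force = 532 + 10,633 + 32,047 + 2,979 = 46,191 (those not working and not actively searching are outside the labor force — including those who want a job but have given up searching).
Civilian working-age population = 65,959 + 46,191 = 112,150.
Unemployment rate = 3,056 / 65,959 = 4.63%.
Labor force participation rate = 65,959 / 112,150 = 58.81%.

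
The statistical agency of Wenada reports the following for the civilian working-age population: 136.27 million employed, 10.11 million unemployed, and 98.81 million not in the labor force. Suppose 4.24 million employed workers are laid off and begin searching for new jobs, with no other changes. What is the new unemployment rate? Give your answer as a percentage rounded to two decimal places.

New unemployment rate ≈ 9.80%.

Initially, labor force = 136.27 + 10.11 = 146.38 million, so u = 10.11/146.38 = 6.91%.
After the change, employed falls and unemployed rises by 4.24; labor force unchanged → E = 132.03, U = 14.35, labor force = 146.38 million.
New unemployment rate = 14.35 / 146.38 = 9.80%.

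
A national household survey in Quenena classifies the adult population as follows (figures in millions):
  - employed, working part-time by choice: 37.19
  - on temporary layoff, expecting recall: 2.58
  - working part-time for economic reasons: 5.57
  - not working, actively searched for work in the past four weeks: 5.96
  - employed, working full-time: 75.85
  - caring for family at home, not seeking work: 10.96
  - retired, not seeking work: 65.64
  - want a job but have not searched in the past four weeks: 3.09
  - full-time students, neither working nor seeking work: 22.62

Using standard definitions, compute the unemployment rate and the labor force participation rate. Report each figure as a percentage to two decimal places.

Employed = 37.19 + 5.57 + 75.85 = 118.61 million (anyone who worked, including part-time for economic reasons, counts as employed).
Unemployed = 2.58 + 5.96 = 8.54 million (jobless and actively searching, or on temporary layoff).
Labor force = 118.61 + 8.54 = 127.15 million.
Not in labor force = 10.96 + 65.64 + 3.09 + 22.62 = 102.31 million (those not working and not actively searching are outside the labor force — including those who want a job but have given up searching).
Civilian working-age population = 127.15 + 102.31 = 229.46 million.
Unemployment rate = 8.54 / 127.15 = 6.72%.
Labor force participation rate = 127.15 / 229.46 = 55.41%.

Unemployment rate ≈ 6.72%; labor force participation rate ≈ 55.41%.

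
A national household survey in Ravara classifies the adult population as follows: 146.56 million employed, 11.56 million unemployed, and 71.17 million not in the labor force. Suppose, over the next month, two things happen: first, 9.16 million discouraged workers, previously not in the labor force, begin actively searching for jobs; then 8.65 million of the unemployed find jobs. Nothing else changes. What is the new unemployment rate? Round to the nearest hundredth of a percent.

New unemployment rate ≈ 7.22%.

Initially, labor force = 146.56 + 11.56 = 158.12 million, so u = 11.56/158.12 = 7.31%.
After the first change, unemployed and labor force both rise by 9.16 → E = 146.56, U = 20.72, labor force = 167.28 million.
After the second change, unemployed falls and employed rises by 8.65; labor force unchanged → E = 155.21, U = 12.07, labor force = 167.28 million.
New unemployment rate = 12.07 / 167.28 = 7.22%.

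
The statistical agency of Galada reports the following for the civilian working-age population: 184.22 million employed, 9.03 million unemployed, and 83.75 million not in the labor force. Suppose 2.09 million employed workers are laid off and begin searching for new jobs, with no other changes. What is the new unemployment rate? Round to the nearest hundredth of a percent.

New unemployment rate ≈ 5.75%.

Initially, labor force = 184.22 + 9.03 = 193.25 million, so u = 9.03/193.25 = 4.67%.
After the change, employed falls and unemployed rises by 2.09; labor force unchanged → E = 182.13, U = 11.12, labor force = 193.25 million.
New unemployment rate = 11.12 / 193.25 = 5.75%.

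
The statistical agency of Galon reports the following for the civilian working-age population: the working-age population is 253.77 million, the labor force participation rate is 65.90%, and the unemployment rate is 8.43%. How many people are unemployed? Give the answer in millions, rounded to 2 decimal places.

Labor force = 0.6590 × 253.77 = 167.23 million.
Unemployed = 0.0843 × 167.23 ≈ 14.10 million.

About 14.10 million are unemployed.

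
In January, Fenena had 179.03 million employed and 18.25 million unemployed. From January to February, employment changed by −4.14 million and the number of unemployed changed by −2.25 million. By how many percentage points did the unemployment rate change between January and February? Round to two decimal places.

January: labor force = 179.03 + 18.25 = 197.28; u = 18.25/197.28 = 9.25%.
February: labor force = 174.89 + 16.00 = 190.89; u = 16.00/190.89 = 8.38%.
Change = 8.38% − 9.25% = −0.87 pp.

The unemployment rate changed by −0.87 percentage points.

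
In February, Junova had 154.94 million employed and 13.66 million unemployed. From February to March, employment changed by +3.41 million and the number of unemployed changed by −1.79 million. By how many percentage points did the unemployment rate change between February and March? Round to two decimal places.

The unemployment rate changed by −1.13 percentage points.

February: labor force = 154.94 + 13.66 = 168.60; u = 13.66/168.60 = 8.10%.
March: labor force = 158.35 + 11.87 = 170.22; u = 11.87/170.22 = 6.97%.
Change = 6.97% − 8.10% = −1.13 pp.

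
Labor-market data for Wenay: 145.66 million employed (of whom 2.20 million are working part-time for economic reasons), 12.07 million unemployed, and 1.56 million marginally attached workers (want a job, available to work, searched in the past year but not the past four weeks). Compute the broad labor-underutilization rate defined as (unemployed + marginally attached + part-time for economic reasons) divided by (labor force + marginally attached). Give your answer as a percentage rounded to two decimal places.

Labor force = 145.66 + 12.07 = 157.73 million.
Numerator = 12.07 + 1.56 + 2.20 = 15.83 million.
Denominator = 157.73 + 1.56 = 159.29 million.
Broad rate = 15.83 / 159.29 = 9.94%.

Broad underutilization rate ≈ 9.94%.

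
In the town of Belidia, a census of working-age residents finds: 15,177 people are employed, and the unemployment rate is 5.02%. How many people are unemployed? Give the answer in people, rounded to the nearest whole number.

Let U be the number unemployed. The labor force is E + U, and U/(E+U) = 0.0502.
So U = 0.0502 × 15,177 / (1 − 0.0502) = 761.89 / 0.9498 ≈ 802.

About 802 are unemployed.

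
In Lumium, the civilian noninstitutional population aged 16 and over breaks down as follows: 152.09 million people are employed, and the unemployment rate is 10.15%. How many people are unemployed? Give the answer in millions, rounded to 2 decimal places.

Let U be the number unemployed. The labor force is E + U, and U/(E+U) = 0.1015.
So U = 0.1015 × 152.09 / (1 − 0.1015) = 15.4371 / 0.8985 ≈ 17.18 million.

About 17.18 million are unemployed.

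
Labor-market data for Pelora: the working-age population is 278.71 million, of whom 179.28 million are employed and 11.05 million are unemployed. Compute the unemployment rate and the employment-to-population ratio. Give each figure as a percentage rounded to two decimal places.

Labor force = employed + unemployed = 179.28 + 11.05 = 190.33 million.
Unemployment rate = 11.05 / 190.33 = 5.81%.
Employment-population ratio = 179.28 / 278.71 = 64.32%.

Unemployment rate ≈ 5.81%; employment-population ratio ≈ 64.32%.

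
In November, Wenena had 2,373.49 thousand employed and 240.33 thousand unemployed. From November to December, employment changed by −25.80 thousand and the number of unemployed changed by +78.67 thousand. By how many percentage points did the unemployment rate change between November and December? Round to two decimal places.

November: labor force = 2,373.49 + 240.33 = 2,613.82; u = 240.33/2,613.82 = 9.19%.
December: labor force = 2,347.69 + 319.00 = 2,666.69; u = 319.00/2,666.69 = 11.96%.
Change = 11.96% − 9.19% = +2.77 pp.

The unemployment rate changed by +2.77 percentage points.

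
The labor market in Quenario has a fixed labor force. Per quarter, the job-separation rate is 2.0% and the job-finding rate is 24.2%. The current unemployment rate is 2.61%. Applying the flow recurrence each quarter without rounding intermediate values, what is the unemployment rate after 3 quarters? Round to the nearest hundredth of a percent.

With a fixed labor force, u_{t+1} = u_t + s·(1−u_t) − f·u_t = u_t·(1−s−f) + s.
Here 1−s−f = 0.738 and s = 0.020.
u_1 = 0.026100 × 0.738 + 0.020 = 0.039262.
u_2 = 0.039262 × 0.738 + 0.020 = 0.048975.
u_3 = 0.048975 × 0.738 + 0.020 = 0.056144.

Unemployment rate after three quarters ≈ 5.61%.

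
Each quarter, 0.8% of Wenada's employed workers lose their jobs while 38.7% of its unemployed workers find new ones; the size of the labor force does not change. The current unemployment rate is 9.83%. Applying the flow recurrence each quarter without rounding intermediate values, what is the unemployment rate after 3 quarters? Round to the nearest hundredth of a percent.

Unemployment rate after three quarters ≈ 3.75%.

With a fixed labor force, u_{t+1} = u_t + s·(1−u_t) − f·u_t = u_t·(1−s−f) + s.
Here 1−s−f = 0.605 and s = 0.008.
u_1 = 0.098300 × 0.605 + 0.008 = 0.067471.
u_2 = 0.067471 × 0.605 + 0.008 = 0.048820.
u_3 = 0.048820 × 0.605 + 0.008 = 0.037536.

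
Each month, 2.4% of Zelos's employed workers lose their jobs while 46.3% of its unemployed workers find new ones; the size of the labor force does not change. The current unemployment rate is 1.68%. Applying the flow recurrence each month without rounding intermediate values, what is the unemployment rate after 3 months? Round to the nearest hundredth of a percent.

With a fixed labor force, u_{t+1} = u_t + s·(1−u_t) − f·u_t = u_t·(1−s−f) + s.
Here 1−s−f = 0.513 and s = 0.024.
u_1 = 0.016800 × 0.513 + 0.024 = 0.032618.
u_2 = 0.032618 × 0.513 + 0.024 = 0.040733.
u_3 = 0.040733 × 0.513 + 0.024 = 0.044896.

Unemployment rate after three months ≈ 4.49%.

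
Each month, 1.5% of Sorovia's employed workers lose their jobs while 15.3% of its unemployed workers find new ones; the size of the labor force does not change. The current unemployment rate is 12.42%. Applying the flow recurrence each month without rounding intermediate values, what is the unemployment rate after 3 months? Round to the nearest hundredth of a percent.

With a fixed labor force, u_{t+1} = u_t + s·(1−u_t) − f·u_t = u_t·(1−s−f) + s.
Here 1−s−f = 0.832 and s = 0.015.
u_1 = 0.124200 × 0.832 + 0.015 = 0.118334.
u_2 = 0.118334 × 0.832 + 0.015 = 0.113454.
u_3 = 0.113454 × 0.832 + 0.015 = 0.109394.

Unemployment rate after three months ≈ 10.94%.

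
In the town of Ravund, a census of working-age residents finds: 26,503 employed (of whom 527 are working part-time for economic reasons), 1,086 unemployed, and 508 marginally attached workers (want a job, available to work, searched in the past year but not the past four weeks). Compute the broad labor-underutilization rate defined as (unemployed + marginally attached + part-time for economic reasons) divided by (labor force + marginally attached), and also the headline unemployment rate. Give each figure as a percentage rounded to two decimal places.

Labor force = 26,503 + 1,086 = 27,589.
Numerator = 1,086 + 508 + 527 = 2,121.
Denominator = 27,589 + 508 = 28,097.
Broad rate = 2,121 / 28,097 = 7.55%.
Headline unemployment rate = 1,086 / 27,589 = 3.94%.

Broad underutilization rate ≈ 7.55%; headline unemployment rate ≈ 3.94%.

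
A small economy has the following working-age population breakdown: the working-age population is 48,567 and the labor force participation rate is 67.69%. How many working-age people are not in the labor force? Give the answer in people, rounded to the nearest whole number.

Share not in the labor force = 1 − 0.6769 = 0.3231.
Not in labor force = 0.3231 × 48,567 ≈ 15,692.

About 15,692 are not in the labor force.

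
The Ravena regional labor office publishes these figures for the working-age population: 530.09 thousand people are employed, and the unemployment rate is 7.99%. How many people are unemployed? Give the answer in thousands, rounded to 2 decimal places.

Let U be the number unemployed. The labor force is E + U, and U/(E+U) = 0.0799.
So U = 0.0799 × 530.09 / (1 − 0.0799) = 42.3542 / 0.9201 ≈ 46.03 thousand.

About 46.03 thousand are unemployed.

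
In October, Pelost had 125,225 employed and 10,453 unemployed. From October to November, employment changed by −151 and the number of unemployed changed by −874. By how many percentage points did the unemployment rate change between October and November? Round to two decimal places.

October: labor force = 125,225 + 10,453 = 135,678; u = 10,453/135,678 = 7.70%.
November: labor force = 125,074 + 9,579 = 134,653; u = 9,579/134,653 = 7.11%.
Change = 7.11% − 7.70% = −0.59 pp.

The unemployment rate changed by −0.59 percentage points.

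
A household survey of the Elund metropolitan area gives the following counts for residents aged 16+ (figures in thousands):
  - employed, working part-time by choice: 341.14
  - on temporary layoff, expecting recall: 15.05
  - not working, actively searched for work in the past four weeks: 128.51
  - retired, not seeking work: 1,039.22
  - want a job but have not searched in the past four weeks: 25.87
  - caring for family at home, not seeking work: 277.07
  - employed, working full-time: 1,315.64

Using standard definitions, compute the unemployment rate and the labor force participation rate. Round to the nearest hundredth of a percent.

Employed = 341.14 + 1,315.64 = 1,656.78 thousand.
Unemployed = 15.05 + 128.51 = 143.56 thousand (jobless and actively searching, or on temporary layoff).
Labor force = 1,656.78 + 143.56 = 1,800.34 thousand.
Not in labor force = 1,039.22 + 25.87 + 277.07 = 1,342.16 thousand (those not working and not actively searching are outside the labor force — including those who want a job but have given up searching).
Civilian working-age population = 1,800.34 + 1,342.16 = 3,142.50 thousand.
Unemployment rate = 143.56 / 1,800.34 = 7.97%.
Labor force participation rate = 1,800.34 / 3,142.50 = 57.29%.

Unemployment rate ≈ 7.97%; labor force participation rate ≈ 57.29%.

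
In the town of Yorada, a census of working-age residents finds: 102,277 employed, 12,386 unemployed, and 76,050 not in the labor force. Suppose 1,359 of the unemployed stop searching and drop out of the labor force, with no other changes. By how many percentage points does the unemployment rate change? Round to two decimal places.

The unemployment rate changes by −1.07 percentage points.

Initially, labor force = 102,277 + 12,386 = 114,663, so u = 12,386/114,663 = 10.80%.
After the change, unemployed and labor force both fall by 1,359 → E = 102,277, U = 11,027, labor force = 113,304.
New unemployment rate = 11,027 / 113,304 = 9.73%.
Change = 9.73% − 10.80% = −1.07 percentage points.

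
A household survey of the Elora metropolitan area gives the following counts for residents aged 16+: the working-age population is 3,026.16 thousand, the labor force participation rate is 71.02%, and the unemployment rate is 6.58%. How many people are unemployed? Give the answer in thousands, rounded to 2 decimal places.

About 141.42 thousand are unemployed.

Labor force = 0.7102 × 3,026.16 = 2,149.18 thousand.
Unemployed = 0.0658 × 2,149.18 ≈ 141.42 thousand.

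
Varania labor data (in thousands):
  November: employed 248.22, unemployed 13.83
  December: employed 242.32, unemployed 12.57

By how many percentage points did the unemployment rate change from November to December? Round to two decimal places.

November: labor force = 248.22 + 13.83 = 262.05; u = 13.83/262.05 = 5.28%.
December: labor force = 242.32 + 12.57 = 254.89; u = 12.57/254.89 = 4.93%.
Change = 4.93% − 5.28% = −0.35 pp.

The unemployment rate changed by −0.35 percentage points.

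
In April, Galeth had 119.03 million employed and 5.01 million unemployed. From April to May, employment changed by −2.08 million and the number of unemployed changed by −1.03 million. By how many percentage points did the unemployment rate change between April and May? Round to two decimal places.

April: labor force = 119.03 + 5.01 = 124.04; u = 5.01/124.04 = 4.04%.
May: labor force = 116.95 + 3.98 = 120.93; u = 3.98/120.93 = 3.29%.
Change = 3.29% − 4.04% = −0.75 pp.

The unemployment rate changed by −0.75 percentage points.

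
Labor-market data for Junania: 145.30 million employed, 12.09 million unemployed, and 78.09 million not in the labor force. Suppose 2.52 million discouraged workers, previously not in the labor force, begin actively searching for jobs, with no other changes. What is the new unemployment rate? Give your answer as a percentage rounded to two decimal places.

New unemployment rate ≈ 9.14%.

Initially, labor force = 145.30 + 12.09 = 157.39 million, so u = 12.09/157.39 = 7.68%.
After the change, unemployed and labor force both rise by 2.52 → E = 145.30, U = 14.61, labor force = 159.91 million.
New unemployment rate = 14.61 / 159.91 = 9.14%.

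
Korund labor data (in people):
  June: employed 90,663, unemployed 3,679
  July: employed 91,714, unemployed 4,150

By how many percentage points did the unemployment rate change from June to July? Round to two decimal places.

The unemployment rate changed by +0.43 percentage points.

June: labor force = 90,663 + 3,679 = 94,342; u = 3,679/94,342 = 3.90%.
July: labor force = 91,714 + 4,150 = 95,864; u = 4,150/95,864 = 4.33%.
Change = 4.33% − 3.90% = +0.43 pp.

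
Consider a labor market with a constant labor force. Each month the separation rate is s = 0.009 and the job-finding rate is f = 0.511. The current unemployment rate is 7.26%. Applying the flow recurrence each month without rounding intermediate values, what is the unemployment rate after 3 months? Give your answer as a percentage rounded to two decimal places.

Unemployment rate after three months ≈ 2.34%.

With a fixed labor force, u_{t+1} = u_t + s·(1−u_t) − f·u_t = u_t·(1−s−f) + s.
Here 1−s−f = 0.480 and s = 0.009.
u_1 = 0.072600 × 0.480 + 0.009 = 0.043848.
u_2 = 0.043848 × 0.480 + 0.009 = 0.030047.
u_3 = 0.030047 × 0.480 + 0.009 = 0.023423.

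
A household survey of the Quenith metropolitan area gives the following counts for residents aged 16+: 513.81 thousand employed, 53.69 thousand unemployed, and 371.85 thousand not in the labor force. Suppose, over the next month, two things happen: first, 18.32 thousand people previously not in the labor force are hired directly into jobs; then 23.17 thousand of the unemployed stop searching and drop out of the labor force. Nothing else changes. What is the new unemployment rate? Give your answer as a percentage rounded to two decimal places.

Initially, labor force = 513.81 + 53.69 = 567.50 thousand, so u = 53.69/567.50 = 9.46%.
After the first change, employed and labor force both rise by 18.32; unemployed unchanged → E = 532.13, U = 53.69, labor force = 585.82 thousand.
After the second change, unemployed and labor force both fall by 23.17 → E = 532.13, U = 30.52, labor force = 562.65 thousand.
New unemployment rate = 30.52 / 562.65 = 5.42%.

New unemployment rate ≈ 5.42%.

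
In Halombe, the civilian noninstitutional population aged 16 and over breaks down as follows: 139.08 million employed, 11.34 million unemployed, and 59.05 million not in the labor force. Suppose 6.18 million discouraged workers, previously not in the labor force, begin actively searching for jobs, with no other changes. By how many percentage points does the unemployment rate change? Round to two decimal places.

The unemployment rate changes by +3.65 percentage points.

Initially, labor force = 139.08 + 11.34 = 150.42 million, so u = 11.34/150.42 = 7.54%.
After the change, unemployed and labor force both rise by 6.18 → E = 139.08, U = 17.52, labor force = 156.60 million.
New unemployment rate = 17.52 / 156.60 = 11.19%.
Change = 11.19% − 7.54% = +3.65 percentage points.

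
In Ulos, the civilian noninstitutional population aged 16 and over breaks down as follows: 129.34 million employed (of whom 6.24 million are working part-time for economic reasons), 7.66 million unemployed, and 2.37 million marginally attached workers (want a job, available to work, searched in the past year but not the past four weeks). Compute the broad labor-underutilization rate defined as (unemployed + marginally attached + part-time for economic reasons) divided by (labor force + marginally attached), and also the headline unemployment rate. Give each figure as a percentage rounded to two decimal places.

Broad underutilization rate ≈ 11.67%; headline unemployment rate ≈ 5.59%.

Labor force = 129.34 + 7.66 = 137.00 million.
Numerator = 7.66 + 2.37 + 6.24 = 16.27 million.
Denominator = 137.00 + 2.37 = 139.37 million.
Broad rate = 16.27 / 139.37 = 11.67%.
Headline unemployment rate = 7.66 / 137.00 = 5.59%.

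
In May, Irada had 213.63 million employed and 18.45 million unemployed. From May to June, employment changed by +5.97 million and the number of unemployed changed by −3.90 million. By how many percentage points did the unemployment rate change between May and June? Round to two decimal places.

May: labor force = 213.63 + 18.45 = 232.08; u = 18.45/232.08 = 7.95%.
June: labor force = 219.60 + 14.55 = 234.15; u = 14.55/234.15 = 6.21%.
Change = 6.21% − 7.95% = −1.74 pp.

The unemployment rate changed by −1.74 percentage points.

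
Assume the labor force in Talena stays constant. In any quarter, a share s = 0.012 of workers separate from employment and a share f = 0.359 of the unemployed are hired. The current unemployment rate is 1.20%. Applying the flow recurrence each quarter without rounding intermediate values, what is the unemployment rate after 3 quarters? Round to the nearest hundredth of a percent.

Unemployment rate after three quarters ≈ 2.73%.

With a fixed labor force, u_{t+1} = u_t + s·(1−u_t) − f·u_t = u_t·(1−s−f) + s.
Here 1−s−f = 0.629 and s = 0.012.
u_1 = 0.012000 × 0.629 + 0.012 = 0.019548.
u_2 = 0.019548 × 0.629 + 0.012 = 0.024296.
u_3 = 0.024296 × 0.629 + 0.012 = 0.027282.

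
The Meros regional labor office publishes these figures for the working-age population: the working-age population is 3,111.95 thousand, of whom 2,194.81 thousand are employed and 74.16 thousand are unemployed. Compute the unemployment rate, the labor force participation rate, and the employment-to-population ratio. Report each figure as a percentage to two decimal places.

Labor force = employed + unemployed = 2,194.81 + 74.16 = 2,268.97 thousand.
Unemployment rate = 74.16 / 2,268.97 = 3.27%.
Labor force participation rate = 2,268.97 / 3,111.95 = 72.91%.
Employment-population ratio = 2,194.81 / 3,111.95 = 70.53%.

Unemployment rate ≈ 3.27%; labor force participation rate ≈ 72.91%; employment-population ratio ≈ 70.53%.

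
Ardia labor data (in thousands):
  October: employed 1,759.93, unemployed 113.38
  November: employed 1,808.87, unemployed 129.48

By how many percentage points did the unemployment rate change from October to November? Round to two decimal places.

The unemployment rate changed by +0.63 percentage points.

October: labor force = 1,759.93 + 113.38 = 1,873.31; u = 113.38/1,873.31 = 6.05%.
November: labor force = 1,808.87 + 129.48 = 1,938.35; u = 129.48/1,938.35 = 6.68%.
Change = 6.68% − 6.05% = +0.63 pp.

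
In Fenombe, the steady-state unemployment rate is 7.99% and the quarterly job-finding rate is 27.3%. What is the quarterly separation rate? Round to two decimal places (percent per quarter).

Separation rate ≈ 2.37% per quarter.

From u* = s/(s+f): s = u·f/(1−u).
s = 0.0799 × 27.3 / (1 − 0.0799) = 2.1813 / 0.9201 ≈ 2.37% per quarter.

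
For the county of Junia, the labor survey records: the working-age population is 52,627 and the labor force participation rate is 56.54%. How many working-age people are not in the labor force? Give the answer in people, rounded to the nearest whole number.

Share not in the labor force = 1 − 0.5654 = 0.4346.
Not in labor force = 0.4346 × 52,627 ≈ 22,872.

About 22,872 are not in the labor force.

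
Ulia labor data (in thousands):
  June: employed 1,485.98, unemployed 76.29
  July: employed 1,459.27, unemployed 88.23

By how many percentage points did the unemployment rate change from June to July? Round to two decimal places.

The unemployment rate changed by +0.82 percentage points.

June: labor force = 1,485.98 + 76.29 = 1,562.27; u = 76.29/1,562.27 = 4.88%.
July: labor force = 1,459.27 + 88.23 = 1,547.50; u = 88.23/1,547.50 = 5.70%.
Change = 5.70% − 4.88% = +0.82 pp.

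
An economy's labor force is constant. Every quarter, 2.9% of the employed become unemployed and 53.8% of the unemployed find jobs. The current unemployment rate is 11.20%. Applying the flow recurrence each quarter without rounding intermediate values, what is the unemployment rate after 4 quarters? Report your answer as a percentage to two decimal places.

With a fixed labor force, u_{t+1} = u_t + s·(1−u_t) − f·u_t = u_t·(1−s−f) + s.
Here 1−s−f = 0.433 and s = 0.029.
u_1 = 0.112000 × 0.433 + 0.029 = 0.077496.
u_2 = 0.077496 × 0.433 + 0.029 = 0.062556.
u_3 = 0.062556 × 0.433 + 0.029 = 0.056087.
u_4 = 0.056087 × 0.433 + 0.029 = 0.053286.

Unemployment rate after four quarters ≈ 5.33%.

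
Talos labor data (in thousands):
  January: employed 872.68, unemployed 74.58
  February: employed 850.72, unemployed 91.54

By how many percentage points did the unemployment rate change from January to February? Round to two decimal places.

The unemployment rate changed by +1.84 percentage points.

January: labor force = 872.68 + 74.58 = 947.26; u = 74.58/947.26 = 7.87%.
February: labor force = 850.72 + 91.54 = 942.26; u = 91.54/942.26 = 9.71%.
Change = 9.71% − 7.87% = +1.84 pp.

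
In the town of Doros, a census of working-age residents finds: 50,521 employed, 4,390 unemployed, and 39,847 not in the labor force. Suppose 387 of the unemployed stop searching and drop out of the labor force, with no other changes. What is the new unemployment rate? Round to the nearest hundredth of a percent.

New unemployment rate ≈ 7.34%.

Initially, labor force = 50,521 + 4,390 = 54,911, so u = 4,390/54,911 = 7.99%.
After the change, unemployed and labor force both fall by 387 → E = 50,521, U = 4,003, labor force = 54,524.
New unemployment rate = 4,003 / 54,524 = 7.34%.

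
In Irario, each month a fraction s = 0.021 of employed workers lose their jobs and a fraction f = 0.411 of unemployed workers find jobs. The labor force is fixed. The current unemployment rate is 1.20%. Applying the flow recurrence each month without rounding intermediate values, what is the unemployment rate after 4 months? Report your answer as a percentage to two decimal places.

With a fixed labor force, u_{t+1} = u_t + s·(1−u_t) − f·u_t = u_t·(1−s−f) + s.
Here 1−s−f = 0.568 and s = 0.021.
u_1 = 0.012000 × 0.568 + 0.021 = 0.027816.
u_2 = 0.027816 × 0.568 + 0.021 = 0.036799.
u_3 = 0.036799 × 0.568 + 0.021 = 0.041902.
u_4 = 0.041902 × 0.568 + 0.021 = 0.044800.

Unemployment rate after four months ≈ 4.48%.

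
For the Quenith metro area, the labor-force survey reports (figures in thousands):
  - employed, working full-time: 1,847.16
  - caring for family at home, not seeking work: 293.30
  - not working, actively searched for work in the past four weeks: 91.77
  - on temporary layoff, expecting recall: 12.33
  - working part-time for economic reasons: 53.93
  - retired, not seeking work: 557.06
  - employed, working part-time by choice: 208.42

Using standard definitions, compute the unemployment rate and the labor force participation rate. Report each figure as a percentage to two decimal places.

Employed = 1,847.16 + 53.93 + 208.42 = 2,109.51 thousand (anyone who worked, including part-time for economic reasons, counts as employed).
Unemployed = 91.77 + 12.33 = 104.10 thousand (jobless and actively searching, or on temporary layoff).
Labor force = 2,109.51 + 104.10 = 2,213.61 thousand.
Not in labor force = 293.30 + 557.06 = 850.36 thousand (those not working and not actively searching are outside the labor force).
Civilian working-age population = 2,213.61 + 850.36 = 3,063.97 thousand.
Unemployment rate = 104.10 / 2,213.61 = 4.70%.
Labor force participation rate = 2,213.61 / 3,063.97 = 72.25%.

Unemployment rate ≈ 4.70%; labor force participation rate ≈ 72.25%.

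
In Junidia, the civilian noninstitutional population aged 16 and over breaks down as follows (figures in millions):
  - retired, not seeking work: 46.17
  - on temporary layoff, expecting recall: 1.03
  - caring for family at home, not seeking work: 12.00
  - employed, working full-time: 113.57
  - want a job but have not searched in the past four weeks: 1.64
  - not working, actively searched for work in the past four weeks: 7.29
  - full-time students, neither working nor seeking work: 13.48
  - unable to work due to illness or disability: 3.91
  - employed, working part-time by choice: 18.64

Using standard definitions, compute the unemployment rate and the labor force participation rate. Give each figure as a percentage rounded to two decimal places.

Unemployment rate ≈ 5.92%; labor force participation rate ≈ 64.54%.

Employed = 113.57 + 18.64 = 132.21 million.
Unemployed = 1.03 + 7.29 = 8.32 million (jobless and actively searching, or on temporary layoff).
Labor force = 132.21 + 8.32 = 140.53 million.
Not in labor force = 46.17 + 12.00 + 1.64 + 13.48 + 3.91 = 77.20 million (those not working and not actively searching are outside the labor force — including those who want a job but have given up searching).
Civilian working-age population = 140.53 + 77.20 = 217.73 million.
Unemployment rate = 8.32 / 140.53 = 5.92%.
Labor force participation rate = 140.53 / 217.73 = 64.54%.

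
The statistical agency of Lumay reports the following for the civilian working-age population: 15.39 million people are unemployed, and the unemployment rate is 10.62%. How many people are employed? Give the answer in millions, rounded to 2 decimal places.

About 129.53 million are employed.

Labor force = U / u = 15.39 / 0.1062 ≈ 144.92 million.
Employed = labor force − unemployed = 144.92 − 15.39 = 129.53 million.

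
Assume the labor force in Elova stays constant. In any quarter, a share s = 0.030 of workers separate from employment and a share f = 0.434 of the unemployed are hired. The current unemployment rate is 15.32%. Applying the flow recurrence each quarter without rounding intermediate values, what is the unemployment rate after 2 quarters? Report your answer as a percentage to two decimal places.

Unemployment rate after two quarters ≈ 9.01%.

With a fixed labor force, u_{t+1} = u_t + s·(1−u_t) − f·u_t = u_t·(1−s−f) + s.
Here 1−s−f = 0.536 and s = 0.030.
u_1 = 0.153200 × 0.536 + 0.030 = 0.112115.
u_2 = 0.112115 × 0.536 + 0.030 = 0.090094.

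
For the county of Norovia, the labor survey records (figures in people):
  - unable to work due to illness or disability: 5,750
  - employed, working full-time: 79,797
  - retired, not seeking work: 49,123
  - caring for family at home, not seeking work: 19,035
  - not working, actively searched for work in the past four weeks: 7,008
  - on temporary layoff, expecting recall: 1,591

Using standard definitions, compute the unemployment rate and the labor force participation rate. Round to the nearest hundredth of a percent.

Unemployment rate ≈ 9.73%; labor force participation rate ≈ 54.46%.

Employed = 79,797.
Unemployed = 7,008 + 1,591 = 8,599 (jobless and actively searching, or on temporary layoff).
Labor force = 79,797 + 8,599 = 88,396.
Not in labor force = 5,750 + 49,123 + 19,035 = 73,908 (those not working and not actively searching are outside the labor force).
Civilian working-age population = 88,396 + 73,908 = 162,304.
Unemployment rate = 8,599 / 88,396 = 9.73%.
Labor force participation rate = 88,396 / 162,304 = 54.46%.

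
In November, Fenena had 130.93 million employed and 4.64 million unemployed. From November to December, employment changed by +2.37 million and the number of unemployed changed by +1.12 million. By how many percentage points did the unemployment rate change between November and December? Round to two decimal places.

November: labor force = 130.93 + 4.64 = 135.57; u = 4.64/135.57 = 3.42%.
December: labor force = 133.30 + 5.76 = 139.06; u = 5.76/139.06 = 4.14%.
Change = 4.14% − 3.42% = +0.72 pp.

The unemployment rate changed by +0.72 percentage points.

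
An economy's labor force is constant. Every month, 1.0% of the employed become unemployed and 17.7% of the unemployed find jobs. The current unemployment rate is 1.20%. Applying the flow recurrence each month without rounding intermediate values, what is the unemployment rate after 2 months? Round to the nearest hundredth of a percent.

With a fixed labor force, u_{t+1} = u_t + s·(1−u_t) − f·u_t = u_t·(1−s−f) + s.
Here 1−s−f = 0.813 and s = 0.010.
u_1 = 0.012000 × 0.813 + 0.010 = 0.019756.
u_2 = 0.019756 × 0.813 + 0.010 = 0.026062.

Unemployment rate after two months ≈ 2.61%.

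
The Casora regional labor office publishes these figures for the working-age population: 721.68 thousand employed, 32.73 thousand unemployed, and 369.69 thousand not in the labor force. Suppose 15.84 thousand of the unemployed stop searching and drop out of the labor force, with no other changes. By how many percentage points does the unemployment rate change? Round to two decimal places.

The unemployment rate changes by −2.05 percentage points.

Initially, labor force = 721.68 + 32.73 = 754.41 thousand, so u = 32.73/754.41 = 4.34%.
After the change, unemployed and labor force both fall by 15.84 → E = 721.68, U = 16.89, labor force = 738.57 thousand.
New unemployment rate = 16.89 / 738.57 = 2.29%.
Change = 2.29% − 4.34% = −2.05 percentage points.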